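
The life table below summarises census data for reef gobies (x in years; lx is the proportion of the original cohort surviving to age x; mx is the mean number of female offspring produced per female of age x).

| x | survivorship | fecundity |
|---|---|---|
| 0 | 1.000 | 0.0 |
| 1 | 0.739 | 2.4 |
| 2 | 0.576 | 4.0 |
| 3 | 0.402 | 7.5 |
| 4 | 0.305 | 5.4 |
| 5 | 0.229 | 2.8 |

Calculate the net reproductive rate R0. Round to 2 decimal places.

9.38

lx·mx by age: 0, 1.7736, 2.304, 3.015, 1.647, 0.6412
R0 = Σ lx·mx = 9.3808 → 9.38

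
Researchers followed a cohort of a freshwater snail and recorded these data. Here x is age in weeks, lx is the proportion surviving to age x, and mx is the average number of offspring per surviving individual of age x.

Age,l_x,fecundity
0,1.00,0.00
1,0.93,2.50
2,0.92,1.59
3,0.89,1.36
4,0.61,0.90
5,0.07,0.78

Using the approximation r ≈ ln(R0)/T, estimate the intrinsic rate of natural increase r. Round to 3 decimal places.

R0 = Σ lx·mx = 0 + 2.325 + 1.4628 + 1.2104 + 0.549 + 0.0546 = 5.6018
Σ x·lx·mx = 11.3508; T = 11.3508/5.6018 = 2.02628…
r ≈ ln(R0)/T = ln(5.6018)/2.02628… = 0.85037… → 0.850

0.850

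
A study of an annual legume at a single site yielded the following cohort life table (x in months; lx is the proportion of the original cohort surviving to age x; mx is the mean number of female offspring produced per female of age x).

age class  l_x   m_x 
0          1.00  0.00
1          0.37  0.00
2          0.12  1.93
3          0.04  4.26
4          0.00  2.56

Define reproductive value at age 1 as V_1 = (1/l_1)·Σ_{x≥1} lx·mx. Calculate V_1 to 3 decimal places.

1.086

lx·mx for x ≥ 1: 0, 0.2316, 0.1704, 0 → sum = 0.402
V_1 = 0.402 / l_1 = 0.402 / 0.37 = 1.086486… → 1.086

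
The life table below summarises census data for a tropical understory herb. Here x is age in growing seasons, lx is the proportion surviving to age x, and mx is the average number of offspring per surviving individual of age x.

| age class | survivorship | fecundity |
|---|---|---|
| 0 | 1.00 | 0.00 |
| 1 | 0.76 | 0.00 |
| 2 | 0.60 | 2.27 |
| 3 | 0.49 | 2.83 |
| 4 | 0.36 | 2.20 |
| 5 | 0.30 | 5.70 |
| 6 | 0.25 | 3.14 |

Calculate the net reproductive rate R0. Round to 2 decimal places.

6.04

lx·mx by age: 0, 0, 1.362, 1.3867, 0.792, 1.71, 0.785
R0 = Σ lx·mx = 6.0357 → 6.04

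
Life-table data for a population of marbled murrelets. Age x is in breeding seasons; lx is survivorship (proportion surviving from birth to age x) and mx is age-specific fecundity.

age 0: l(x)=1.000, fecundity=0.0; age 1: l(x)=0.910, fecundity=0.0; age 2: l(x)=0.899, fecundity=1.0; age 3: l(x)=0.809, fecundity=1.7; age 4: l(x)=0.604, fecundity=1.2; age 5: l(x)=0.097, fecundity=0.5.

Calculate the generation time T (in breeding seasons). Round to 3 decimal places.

lx·mx: 0, 0, 0.899, 1.3753, 0.7248, 0.0485 → R0 = 3.0476
x·lx·mx: 0, 0, 1.798, 4.1259, 2.8992, 0.2425 → Σ = 9.0656
T = 9.0656 / 3.0476 = 2.974669… → 2.975

2.975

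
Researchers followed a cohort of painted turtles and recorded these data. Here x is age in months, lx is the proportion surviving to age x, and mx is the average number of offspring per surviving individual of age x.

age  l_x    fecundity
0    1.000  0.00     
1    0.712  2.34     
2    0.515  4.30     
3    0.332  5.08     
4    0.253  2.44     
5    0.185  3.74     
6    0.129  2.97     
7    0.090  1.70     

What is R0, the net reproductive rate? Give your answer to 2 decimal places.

lx·mx by age: 0, 1.66608, 2.2145, 1.68656, 0.61732, 0.6919, 0.38313, 0.153
R0 = Σ lx·mx = 7.41249 → 7.41

7.41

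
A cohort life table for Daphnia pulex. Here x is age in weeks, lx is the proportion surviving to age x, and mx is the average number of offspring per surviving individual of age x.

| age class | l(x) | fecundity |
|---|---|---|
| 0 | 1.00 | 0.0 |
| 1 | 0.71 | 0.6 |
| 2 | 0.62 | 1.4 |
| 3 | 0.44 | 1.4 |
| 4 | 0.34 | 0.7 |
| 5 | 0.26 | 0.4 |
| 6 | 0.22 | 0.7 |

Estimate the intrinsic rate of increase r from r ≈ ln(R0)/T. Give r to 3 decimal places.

0.330

R0 = Σ lx·mx = 0 + 0.426 + 0.868 + 0.616 + 0.238 + 0.104 + 0.154 = 2.406
Σ x·lx·mx = 6.406; T = 6.406/2.406 = 2.66251…
r ≈ ln(R0)/T = ln(2.406)/2.66251… = 0.32975… → 0.330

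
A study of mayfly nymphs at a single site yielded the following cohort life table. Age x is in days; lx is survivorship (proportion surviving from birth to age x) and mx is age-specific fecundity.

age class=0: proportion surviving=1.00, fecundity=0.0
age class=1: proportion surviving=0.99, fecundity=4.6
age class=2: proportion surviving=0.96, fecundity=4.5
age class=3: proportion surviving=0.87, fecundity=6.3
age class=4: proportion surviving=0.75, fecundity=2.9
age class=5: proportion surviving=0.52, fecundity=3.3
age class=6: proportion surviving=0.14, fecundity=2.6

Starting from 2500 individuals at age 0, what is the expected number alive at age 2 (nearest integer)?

2400

Expected survivors = N0 · l_2 = 2500 × 0.96 = 2400 → 2400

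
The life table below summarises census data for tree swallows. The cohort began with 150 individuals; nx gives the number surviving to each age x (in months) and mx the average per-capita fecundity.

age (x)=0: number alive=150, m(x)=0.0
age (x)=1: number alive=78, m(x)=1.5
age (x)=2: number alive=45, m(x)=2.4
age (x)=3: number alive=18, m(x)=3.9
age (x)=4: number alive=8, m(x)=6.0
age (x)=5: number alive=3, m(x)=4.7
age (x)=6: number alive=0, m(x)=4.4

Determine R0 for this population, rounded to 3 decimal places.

lx = nx/n0 = nx/150: 1, 0.52, 0.3, 0.12, 0.05333…, 0.02, 0
lx·mx by age: 0, 0.78, 0.72, 0.468, 0.32…, 0.094, 0
R0 = Σ lx·mx = 2.382… → 2.382

2.382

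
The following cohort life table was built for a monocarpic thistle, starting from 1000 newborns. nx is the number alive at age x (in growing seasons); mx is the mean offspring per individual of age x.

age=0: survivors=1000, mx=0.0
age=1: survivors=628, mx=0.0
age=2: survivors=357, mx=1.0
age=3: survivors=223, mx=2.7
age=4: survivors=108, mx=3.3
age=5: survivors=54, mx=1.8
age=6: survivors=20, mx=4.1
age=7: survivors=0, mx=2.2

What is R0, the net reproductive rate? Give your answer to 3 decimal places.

lx = nx/n0 = nx/1000: 1, 0.628, 0.357, 0.223, 0.108, 0.054, 0.02, 0
lx·mx by age: 0, 0, 0.357, 0.6021, 0.3564, 0.0972, 0.082, 0
R0 = Σ lx·mx = 1.4947 → 1.495

1.495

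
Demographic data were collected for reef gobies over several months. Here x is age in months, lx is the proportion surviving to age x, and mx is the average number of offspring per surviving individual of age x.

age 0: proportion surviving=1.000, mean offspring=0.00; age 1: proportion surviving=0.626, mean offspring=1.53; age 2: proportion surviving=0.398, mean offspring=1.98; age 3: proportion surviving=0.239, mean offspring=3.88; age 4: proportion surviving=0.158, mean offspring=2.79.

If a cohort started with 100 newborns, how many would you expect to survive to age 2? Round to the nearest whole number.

40

Expected survivors = N0 · l_2 = 100 × 0.398 = 39.8 → 40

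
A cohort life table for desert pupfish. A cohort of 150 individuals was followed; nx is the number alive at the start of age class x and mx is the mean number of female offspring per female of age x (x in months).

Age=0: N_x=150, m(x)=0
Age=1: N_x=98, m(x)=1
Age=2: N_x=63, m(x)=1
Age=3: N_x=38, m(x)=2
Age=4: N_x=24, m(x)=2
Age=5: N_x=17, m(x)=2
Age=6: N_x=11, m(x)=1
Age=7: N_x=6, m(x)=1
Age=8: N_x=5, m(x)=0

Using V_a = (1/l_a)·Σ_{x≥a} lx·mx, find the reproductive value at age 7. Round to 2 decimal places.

1.00

lx = nx/n0 = nx/150: 1, 0.65333…, 0.42, 0.25333…, 0.16, 0.11333…, 0.07333…, 0.04, 0.03333…
lx·mx for x ≥ 7: 0.04, 0 → sum = 0.04…
V_7 = 0.04… / l_7 = 0.04… / 0.04 = 1… → 1.00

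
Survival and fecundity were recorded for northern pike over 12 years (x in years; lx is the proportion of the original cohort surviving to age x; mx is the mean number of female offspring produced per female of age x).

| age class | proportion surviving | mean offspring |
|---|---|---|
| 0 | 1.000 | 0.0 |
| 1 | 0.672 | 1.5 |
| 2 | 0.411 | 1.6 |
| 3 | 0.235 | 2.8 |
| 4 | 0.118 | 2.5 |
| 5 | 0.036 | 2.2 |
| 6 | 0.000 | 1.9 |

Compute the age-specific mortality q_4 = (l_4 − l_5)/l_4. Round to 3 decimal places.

0.695

q_4 = (l_4 − l_5) / l_4 = (0.118 − 0.036) / 0.118
     = 0.082 / 0.118 = 0.694915… → 0.695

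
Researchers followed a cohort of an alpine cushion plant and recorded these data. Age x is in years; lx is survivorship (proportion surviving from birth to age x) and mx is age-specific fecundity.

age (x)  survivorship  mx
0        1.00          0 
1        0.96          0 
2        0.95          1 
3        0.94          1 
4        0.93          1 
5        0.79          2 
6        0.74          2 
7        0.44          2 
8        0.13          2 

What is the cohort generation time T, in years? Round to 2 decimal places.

lx·mx: 0, 0, 0.95, 0.94, 0.93, 1.58, 1.48, 0.88, 0.26 → R0 = 7.02
x·lx·mx: 0, 0, 1.9, 2.82, 3.72, 7.9, 8.88, 6.16, 2.08 → Σ = 33.46
T = 33.46 / 7.02 = 4.766382… → 4.77

4.77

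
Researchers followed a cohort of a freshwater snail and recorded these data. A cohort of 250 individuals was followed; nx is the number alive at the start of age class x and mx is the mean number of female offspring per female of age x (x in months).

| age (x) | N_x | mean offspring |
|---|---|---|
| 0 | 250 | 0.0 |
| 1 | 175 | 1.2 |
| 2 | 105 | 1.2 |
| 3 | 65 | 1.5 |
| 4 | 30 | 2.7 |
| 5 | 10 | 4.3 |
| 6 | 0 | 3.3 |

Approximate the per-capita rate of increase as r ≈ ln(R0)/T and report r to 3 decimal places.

lx = nx/n0 = nx/250: 1, 0.7, 0.42, 0.26, 0.12, 0.04, 0
R0 = Σ lx·mx = 0 + 0.84 + 0.504 + 0.39 + 0.324 + 0.172 + 0 = 2.23
Σ x·lx·mx = 5.174; T = 5.174/2.23 = 2.32018…
r ≈ ln(R0)/T = ln(2.23)/2.32018… = 0.34566… → 0.346

0.346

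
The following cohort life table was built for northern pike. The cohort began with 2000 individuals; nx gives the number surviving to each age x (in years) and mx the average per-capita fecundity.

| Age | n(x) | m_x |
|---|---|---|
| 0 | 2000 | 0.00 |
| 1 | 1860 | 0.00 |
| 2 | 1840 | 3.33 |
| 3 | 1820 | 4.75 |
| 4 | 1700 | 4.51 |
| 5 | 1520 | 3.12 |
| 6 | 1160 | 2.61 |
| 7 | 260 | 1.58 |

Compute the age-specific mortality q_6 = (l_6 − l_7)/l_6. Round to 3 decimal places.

0.776

lx = nx/n0 = nx/2000: 1, 0.93, 0.92, 0.91, 0.85, 0.76, 0.58, 0.13
q_6 = (l_6 − l_7) / l_6 = (0.58 − 0.13) / 0.58
     = 0.45 / 0.58 = 0.775862… → 0.776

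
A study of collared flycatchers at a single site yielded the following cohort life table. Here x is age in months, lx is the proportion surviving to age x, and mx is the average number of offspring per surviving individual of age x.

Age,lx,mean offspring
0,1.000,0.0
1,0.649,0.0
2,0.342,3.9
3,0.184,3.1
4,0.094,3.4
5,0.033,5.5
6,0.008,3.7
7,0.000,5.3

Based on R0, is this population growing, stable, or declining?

R0 = Σ lx·mx = 0 + 0 + 1.3338 + 0.5704 + 0.3196 + 0.1815 + 0.0296 + 0 = 2.4349
R0 > 1, so the population is growing.

growing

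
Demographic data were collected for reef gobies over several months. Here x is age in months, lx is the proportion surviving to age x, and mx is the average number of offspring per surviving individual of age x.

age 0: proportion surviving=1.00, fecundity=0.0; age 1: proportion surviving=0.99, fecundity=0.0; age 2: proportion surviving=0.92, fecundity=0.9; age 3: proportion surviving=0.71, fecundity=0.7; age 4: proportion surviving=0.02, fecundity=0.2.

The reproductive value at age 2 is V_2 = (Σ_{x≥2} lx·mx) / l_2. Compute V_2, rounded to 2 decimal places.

lx·mx for x ≥ 2: 0.828, 0.497, 0.004 → sum = 1.329
V_2 = 1.329 / l_2 = 1.329 / 0.92 = 1.444565… → 1.44

1.44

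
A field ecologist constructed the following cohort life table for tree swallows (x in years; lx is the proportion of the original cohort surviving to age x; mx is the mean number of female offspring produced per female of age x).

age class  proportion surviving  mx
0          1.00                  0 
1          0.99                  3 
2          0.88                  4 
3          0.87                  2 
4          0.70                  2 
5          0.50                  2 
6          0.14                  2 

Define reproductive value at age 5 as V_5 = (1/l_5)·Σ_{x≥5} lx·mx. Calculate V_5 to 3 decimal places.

2.560

lx·mx for x ≥ 5: 1, 0.28 → sum = 1.28
V_5 = 1.28 / l_5 = 1.28 / 0.5 = 2.56 → 2.560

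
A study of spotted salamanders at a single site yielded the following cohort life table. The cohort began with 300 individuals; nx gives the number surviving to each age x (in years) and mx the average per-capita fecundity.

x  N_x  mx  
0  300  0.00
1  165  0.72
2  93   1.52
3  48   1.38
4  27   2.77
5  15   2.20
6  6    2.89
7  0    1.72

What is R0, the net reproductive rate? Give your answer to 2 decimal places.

lx = nx/n0 = nx/300: 1, 0.55, 0.31, 0.16, 0.09, 0.05, 0.02, 0
lx·mx by age: 0, 0.396, 0.4712, 0.2208, 0.2493, 0.11, 0.0578, 0
R0 = Σ lx·mx = 1.5051 → 1.51

1.51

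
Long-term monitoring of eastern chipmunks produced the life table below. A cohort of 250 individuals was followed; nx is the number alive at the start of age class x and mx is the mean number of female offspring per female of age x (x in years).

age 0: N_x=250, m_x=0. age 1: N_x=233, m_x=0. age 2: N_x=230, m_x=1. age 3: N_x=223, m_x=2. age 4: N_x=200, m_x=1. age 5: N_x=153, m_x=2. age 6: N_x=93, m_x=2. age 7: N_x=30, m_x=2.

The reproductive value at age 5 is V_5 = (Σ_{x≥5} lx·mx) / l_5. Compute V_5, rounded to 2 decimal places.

lx = nx/n0 = nx/250: 1, 0.932, 0.92, 0.892, 0.8, 0.612, 0.372, 0.12
lx·mx for x ≥ 5: 1.224, 0.744, 0.24 → sum = 2.208
V_5 = 2.208 / l_5 = 2.208 / 0.612 = 3.607843… → 3.61

3.61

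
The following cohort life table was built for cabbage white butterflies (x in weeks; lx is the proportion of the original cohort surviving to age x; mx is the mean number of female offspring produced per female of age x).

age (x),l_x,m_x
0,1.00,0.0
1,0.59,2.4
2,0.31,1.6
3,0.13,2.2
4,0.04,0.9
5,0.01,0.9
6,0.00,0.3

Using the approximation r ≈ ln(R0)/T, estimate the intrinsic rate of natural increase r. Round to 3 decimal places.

R0 = Σ lx·mx = 0 + 1.416 + 0.496 + 0.286 + 0.036 + 0.009 + 0 = 2.243
Σ x·lx·mx = 3.455; T = 3.455/2.243 = 1.54035…
r ≈ ln(R0)/T = ln(2.243)/1.54035… = 0.52444… → 0.524

0.524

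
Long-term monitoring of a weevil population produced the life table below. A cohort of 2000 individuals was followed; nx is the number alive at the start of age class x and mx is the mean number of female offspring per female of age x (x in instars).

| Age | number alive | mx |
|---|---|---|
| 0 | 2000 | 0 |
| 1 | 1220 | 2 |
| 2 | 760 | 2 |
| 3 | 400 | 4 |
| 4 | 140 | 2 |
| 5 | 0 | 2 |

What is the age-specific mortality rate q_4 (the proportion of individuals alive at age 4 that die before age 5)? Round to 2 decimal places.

lx = nx/n0 = nx/2000: 1, 0.61, 0.38, 0.2, 0.07, 0
q_4 = (l_4 − l_5) / l_4 = (0.07 − 0) / 0.07
     = 0.07 / 0.07 = 1 → 1.00

1.00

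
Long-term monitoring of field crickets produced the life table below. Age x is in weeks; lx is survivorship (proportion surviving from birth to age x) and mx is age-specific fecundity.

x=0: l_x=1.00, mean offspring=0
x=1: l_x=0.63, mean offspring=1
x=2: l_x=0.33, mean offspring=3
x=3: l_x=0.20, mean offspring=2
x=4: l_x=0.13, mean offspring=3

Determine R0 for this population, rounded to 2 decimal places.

lx·mx by age: 0, 0.63, 0.99, 0.4, 0.39
R0 = Σ lx·mx = 2.41 → 2.41

2.41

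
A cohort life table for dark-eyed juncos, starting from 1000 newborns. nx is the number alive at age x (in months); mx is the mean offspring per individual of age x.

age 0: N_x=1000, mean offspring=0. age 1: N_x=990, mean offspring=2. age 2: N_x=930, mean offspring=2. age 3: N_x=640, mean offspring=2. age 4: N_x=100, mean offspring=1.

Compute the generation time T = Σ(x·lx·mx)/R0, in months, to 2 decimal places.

lx = nx/n0 = nx/1000: 1, 0.99, 0.93, 0.64, 0.1
lx·mx: 0, 1.98, 1.86, 1.28, 0.1 → R0 = 5.22
x·lx·mx: 0, 1.98, 3.72, 3.84, 0.4 → Σ = 9.94
T = 9.94 / 5.22 = 1.904215… → 1.90

1.90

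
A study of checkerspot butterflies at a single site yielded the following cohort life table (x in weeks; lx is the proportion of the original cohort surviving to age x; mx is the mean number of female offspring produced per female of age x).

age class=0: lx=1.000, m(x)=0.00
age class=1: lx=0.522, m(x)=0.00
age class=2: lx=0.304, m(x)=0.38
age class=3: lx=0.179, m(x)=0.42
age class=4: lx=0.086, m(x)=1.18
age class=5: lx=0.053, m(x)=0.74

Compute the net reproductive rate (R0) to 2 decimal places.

lx·mx by age: 0, 0, 0.11552, 0.07518, 0.10148, 0.03922
R0 = Σ lx·mx = 0.3314 → 0.33

0.33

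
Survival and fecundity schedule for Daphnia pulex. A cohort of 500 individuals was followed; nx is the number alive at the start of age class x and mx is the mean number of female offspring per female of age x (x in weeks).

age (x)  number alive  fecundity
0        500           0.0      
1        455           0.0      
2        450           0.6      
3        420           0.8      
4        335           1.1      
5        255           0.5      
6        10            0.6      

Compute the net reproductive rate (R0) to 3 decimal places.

lx = nx/n0 = nx/500: 1, 0.91, 0.9, 0.84, 0.67, 0.51, 0.02
lx·mx by age: 0, 0, 0.54, 0.672, 0.737, 0.255, 0.012
R0 = Σ lx·mx = 2.216 → 2.216

2.216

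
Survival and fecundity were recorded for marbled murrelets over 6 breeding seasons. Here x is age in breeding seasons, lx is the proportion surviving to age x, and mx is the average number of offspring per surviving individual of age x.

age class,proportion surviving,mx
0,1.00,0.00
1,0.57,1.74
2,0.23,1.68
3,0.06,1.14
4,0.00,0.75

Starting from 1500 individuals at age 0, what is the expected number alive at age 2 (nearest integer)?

345

Expected survivors = N0 · l_2 = 1500 × 0.23 = 345 → 345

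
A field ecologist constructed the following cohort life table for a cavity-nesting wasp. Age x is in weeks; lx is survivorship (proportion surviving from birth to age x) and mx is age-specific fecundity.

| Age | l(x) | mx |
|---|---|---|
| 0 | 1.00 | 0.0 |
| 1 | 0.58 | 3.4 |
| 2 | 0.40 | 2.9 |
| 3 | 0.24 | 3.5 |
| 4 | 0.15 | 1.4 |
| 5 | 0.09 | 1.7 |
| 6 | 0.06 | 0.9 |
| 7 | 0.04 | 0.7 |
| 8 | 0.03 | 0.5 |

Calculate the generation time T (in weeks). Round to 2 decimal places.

2.04

lx·mx: 0, 1.972, 1.16, 0.84, 0.21, 0.153, 0.054, 0.028, 0.015 → R0 = 4.432
x·lx·mx: 0, 1.972, 2.32, 2.52, 0.84, 0.765, 0.324, 0.196, 0.12 → Σ = 9.057
T = 9.057 / 4.432 = 2.043547… → 2.04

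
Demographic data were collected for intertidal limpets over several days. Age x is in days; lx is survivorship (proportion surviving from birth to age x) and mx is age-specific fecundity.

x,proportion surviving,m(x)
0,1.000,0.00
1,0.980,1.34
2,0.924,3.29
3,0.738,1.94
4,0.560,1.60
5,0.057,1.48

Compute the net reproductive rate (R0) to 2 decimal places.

lx·mx by age: 0, 1.3132, 3.03996, 1.43172, 0.896, 0.08436
R0 = Σ lx·mx = 6.76524 → 6.77

6.77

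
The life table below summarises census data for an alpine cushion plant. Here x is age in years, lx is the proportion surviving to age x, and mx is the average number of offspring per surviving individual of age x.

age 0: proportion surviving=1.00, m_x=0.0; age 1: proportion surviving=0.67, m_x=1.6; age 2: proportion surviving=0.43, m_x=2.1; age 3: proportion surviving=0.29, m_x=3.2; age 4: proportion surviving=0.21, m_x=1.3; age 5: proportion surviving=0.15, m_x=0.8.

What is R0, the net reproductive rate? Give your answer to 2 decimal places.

lx·mx by age: 0, 1.072, 0.903, 0.928, 0.273, 0.12
R0 = Σ lx·mx = 3.296 → 3.30

3.30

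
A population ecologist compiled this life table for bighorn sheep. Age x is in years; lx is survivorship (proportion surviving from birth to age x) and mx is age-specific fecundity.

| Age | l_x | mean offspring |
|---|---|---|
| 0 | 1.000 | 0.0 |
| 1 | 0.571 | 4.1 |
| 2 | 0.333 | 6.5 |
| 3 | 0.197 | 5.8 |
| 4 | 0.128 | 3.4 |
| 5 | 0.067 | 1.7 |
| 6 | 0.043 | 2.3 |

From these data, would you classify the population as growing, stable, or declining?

R0 = Σ lx·mx = 0 + 2.3411 + 2.1645 + 1.1426 + 0.4352 + 0.1139 + 0.0989 = 6.2962
R0 > 1, so the population is growing.

growing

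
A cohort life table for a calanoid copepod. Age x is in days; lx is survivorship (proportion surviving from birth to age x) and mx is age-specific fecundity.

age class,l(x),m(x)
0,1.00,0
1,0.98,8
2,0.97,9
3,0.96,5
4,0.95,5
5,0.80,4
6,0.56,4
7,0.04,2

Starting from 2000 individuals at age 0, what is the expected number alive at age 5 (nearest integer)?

Expected survivors = N0 · l_5 = 2000 × 0.80 = 1600 → 1600

1600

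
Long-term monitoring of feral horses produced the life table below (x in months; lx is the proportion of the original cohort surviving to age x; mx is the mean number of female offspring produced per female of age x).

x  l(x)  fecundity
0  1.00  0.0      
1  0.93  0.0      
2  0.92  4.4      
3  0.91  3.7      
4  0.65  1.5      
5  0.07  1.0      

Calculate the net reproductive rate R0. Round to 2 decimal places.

lx·mx by age: 0, 0, 4.048, 3.367, 0.975, 0.07
R0 = Σ lx·mx = 8.46 → 8.46

8.46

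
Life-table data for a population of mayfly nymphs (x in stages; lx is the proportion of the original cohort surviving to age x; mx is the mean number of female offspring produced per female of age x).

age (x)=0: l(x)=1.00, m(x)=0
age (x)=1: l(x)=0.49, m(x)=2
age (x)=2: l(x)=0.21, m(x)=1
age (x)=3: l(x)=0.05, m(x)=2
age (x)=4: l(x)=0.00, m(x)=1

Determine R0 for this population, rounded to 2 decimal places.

lx·mx by age: 0, 0.98, 0.21, 0.1, 0
R0 = Σ lx·mx = 1.29 → 1.29

1.29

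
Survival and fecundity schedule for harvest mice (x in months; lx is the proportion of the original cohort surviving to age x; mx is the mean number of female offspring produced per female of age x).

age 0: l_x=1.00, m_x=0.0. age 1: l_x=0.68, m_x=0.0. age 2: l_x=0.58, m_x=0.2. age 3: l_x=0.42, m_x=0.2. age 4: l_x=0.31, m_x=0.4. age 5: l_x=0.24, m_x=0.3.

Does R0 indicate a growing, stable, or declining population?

R0 = Σ lx·mx = 0 + 0 + 0.116 + 0.084 + 0.124 + 0.072 = 0.396
R0 < 1, so the population is declining.

declining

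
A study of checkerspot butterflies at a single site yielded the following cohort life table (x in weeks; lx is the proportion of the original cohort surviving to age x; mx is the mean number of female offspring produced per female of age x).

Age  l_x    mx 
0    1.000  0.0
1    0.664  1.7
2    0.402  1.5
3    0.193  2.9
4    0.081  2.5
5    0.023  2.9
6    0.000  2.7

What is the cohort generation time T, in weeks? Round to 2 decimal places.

lx·mx: 0, 1.1288, 0.603, 0.5597, 0.2025, 0.0667, 0 → R0 = 2.5607
x·lx·mx: 0, 1.1288, 1.206, 1.6791, 0.81, 0.3335, 0 → Σ = 5.1574
T = 5.1574 / 2.5607 = 2.014059… → 2.01

2.01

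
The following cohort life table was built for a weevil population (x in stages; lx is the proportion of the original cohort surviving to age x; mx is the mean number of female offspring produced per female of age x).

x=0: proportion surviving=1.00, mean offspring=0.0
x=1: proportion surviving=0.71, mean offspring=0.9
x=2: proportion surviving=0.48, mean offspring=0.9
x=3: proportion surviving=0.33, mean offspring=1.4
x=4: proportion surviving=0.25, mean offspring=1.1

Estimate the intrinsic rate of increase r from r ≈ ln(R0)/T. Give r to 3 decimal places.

0.268

R0 = Σ lx·mx = 0 + 0.639 + 0.432 + 0.462 + 0.275 = 1.808
Σ x·lx·mx = 3.989; T = 3.989/1.808 = 2.20631…
r ≈ ln(R0)/T = ln(1.808)/2.20631… = 0.26842… → 0.268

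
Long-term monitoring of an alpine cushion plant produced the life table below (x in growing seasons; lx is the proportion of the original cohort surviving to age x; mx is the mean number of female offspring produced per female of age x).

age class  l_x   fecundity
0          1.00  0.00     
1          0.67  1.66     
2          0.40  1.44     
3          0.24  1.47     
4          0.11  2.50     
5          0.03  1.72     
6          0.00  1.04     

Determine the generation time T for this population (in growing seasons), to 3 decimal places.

lx·mx: 0, 1.1122, 0.576, 0.3528, 0.275, 0.0516, 0 → R0 = 2.3676
x·lx·mx: 0, 1.1122, 1.152, 1.0584, 1.1, 0.258, 0 → Σ = 4.6806
T = 4.6806 / 2.3676 = 1.976939… → 1.977

1.977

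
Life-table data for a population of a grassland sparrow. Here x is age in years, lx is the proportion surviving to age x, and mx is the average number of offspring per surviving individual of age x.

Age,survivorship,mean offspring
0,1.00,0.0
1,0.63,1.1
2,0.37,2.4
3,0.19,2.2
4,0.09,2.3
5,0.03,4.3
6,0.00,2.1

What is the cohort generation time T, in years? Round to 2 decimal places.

2.23

lx·mx: 0, 0.693, 0.888, 0.418, 0.207, 0.129, 0 → R0 = 2.335
x·lx·mx: 0, 0.693, 1.776, 1.254, 0.828, 0.645, 0 → Σ = 5.196
T = 5.196 / 2.335 = 2.225268… → 2.23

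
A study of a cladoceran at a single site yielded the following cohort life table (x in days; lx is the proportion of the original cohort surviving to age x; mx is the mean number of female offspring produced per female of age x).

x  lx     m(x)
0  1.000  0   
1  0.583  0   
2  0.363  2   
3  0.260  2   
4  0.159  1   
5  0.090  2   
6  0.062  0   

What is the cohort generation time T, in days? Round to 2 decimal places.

lx·mx: 0, 0, 0.726, 0.52, 0.159, 0.18, 0 → R0 = 1.585
x·lx·mx: 0, 0, 1.452, 1.56, 0.636, 0.9, 0 → Σ = 4.548
T = 4.548 / 1.585 = 2.869401… → 2.87

2.87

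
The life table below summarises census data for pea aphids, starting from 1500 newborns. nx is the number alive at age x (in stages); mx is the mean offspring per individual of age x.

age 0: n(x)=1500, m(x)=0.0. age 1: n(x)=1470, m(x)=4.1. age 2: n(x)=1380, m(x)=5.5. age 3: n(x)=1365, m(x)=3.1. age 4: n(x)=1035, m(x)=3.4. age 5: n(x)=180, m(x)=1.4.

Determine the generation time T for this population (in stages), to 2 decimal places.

lx = nx/n0 = nx/1500: 1, 0.98, 0.92, 0.91, 0.69, 0.12
lx·mx: 0, 4.018, 5.06, 2.821, 2.346, 0.168 → R0 = 14.413
x·lx·mx: 0, 4.018, 10.12, 8.463, 9.384, 0.84 → Σ = 32.825
T = 32.825 / 14.413 = 2.277458… → 2.28

2.28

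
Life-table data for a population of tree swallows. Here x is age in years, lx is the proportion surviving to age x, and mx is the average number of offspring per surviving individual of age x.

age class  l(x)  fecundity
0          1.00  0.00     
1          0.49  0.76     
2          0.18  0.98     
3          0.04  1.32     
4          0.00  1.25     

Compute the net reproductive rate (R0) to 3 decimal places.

lx·mx by age: 0, 0.3724, 0.1764, 0.0528, 0
R0 = Σ lx·mx = 0.6016 → 0.602

0.602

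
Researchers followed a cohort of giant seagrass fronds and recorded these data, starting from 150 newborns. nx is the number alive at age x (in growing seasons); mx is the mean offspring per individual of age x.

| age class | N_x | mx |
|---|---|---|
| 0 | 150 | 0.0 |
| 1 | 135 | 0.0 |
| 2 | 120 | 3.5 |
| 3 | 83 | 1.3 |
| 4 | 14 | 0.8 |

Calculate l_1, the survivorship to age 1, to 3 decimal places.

0.900

l_1 = n_1/n_0 = 135/150 = 0.9 → 0.900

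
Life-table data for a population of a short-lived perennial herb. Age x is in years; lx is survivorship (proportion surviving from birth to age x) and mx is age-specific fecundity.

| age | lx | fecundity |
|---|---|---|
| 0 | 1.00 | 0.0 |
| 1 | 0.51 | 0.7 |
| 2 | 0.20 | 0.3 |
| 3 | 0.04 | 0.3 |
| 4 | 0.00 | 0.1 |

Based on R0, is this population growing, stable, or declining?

R0 = Σ lx·mx = 0 + 0.357 + 0.06 + 0.012 + 0 = 0.429
R0 < 1, so the population is declining.

declining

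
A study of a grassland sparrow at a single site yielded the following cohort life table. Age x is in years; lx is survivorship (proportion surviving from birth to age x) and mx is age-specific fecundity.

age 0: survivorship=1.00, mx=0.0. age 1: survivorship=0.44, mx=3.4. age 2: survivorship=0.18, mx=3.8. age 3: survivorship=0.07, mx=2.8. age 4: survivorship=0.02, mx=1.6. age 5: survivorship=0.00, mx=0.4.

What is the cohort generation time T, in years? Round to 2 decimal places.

lx·mx: 0, 1.496, 0.684, 0.196, 0.032, 0 → R0 = 2.408
x·lx·mx: 0, 1.496, 1.368, 0.588, 0.128, 0 → Σ = 3.58
T = 3.58 / 2.408 = 1.486711… → 1.49

1.49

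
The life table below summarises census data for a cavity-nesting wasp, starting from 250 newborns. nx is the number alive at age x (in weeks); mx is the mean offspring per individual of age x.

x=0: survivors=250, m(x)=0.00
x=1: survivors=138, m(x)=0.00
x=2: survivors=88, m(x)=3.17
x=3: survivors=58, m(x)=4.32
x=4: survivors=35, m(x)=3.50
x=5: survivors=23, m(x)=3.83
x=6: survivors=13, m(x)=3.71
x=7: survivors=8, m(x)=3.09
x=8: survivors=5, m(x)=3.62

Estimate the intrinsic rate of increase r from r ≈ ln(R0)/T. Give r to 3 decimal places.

0.351

lx = nx/n0 = nx/250: 1, 0.552, 0.352, 0.232, 0.14, 0.092, 0.052, 0.032, 0.02
R0 = Σ lx·mx = 0 + 0 + 1.11584 + 1.00224 + 0.49 + 0.35236 + 0.19292 + 0.09888 + 0.0724 = 3.32464
Σ x·lx·mx = 11.38908; T = 11.38908/3.32464 = 3.42566…
r ≈ ln(R0)/T = ln(3.32464)/3.42566… = 0.3507… → 0.351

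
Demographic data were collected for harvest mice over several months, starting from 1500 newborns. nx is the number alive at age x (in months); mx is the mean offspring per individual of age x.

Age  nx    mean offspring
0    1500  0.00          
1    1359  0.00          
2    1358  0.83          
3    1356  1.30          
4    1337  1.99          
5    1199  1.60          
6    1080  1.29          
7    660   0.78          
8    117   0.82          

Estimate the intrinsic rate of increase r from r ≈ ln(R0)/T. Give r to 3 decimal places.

lx = nx/n0 = nx/1500: 1, 0.906, 0.90533…, 0.904, 0.89133…, 0.79933…, 0.72, 0.44, 0.078
R0 = Σ lx·mx = 0 + 0 + 0.75143… + 1.1752 + 1.77375… + 1.27893… + 0.9288 + 0.3432 + 0.06396 = 6.315273…
Σ x·lx·mx = 27.005013…; T = 27.005013…/6.315273… = 4.27614…
r ≈ ln(R0)/T = ln(6.315273…)/4.27614… = 0.43099… → 0.431

0.431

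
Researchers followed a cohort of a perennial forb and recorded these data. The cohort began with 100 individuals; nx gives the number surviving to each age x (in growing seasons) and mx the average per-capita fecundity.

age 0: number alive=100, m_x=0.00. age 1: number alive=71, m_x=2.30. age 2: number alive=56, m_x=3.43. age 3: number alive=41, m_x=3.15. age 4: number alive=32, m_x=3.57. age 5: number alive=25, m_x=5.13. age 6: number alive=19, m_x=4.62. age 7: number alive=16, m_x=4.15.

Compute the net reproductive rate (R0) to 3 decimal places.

lx = nx/n0 = nx/100: 1, 0.71, 0.56, 0.41, 0.32, 0.25, 0.19, 0.16
lx·mx by age: 0, 1.633, 1.9208, 1.2915, 1.1424, 1.2825, 0.8778, 0.664
R0 = Σ lx·mx = 8.812 → 8.812

8.812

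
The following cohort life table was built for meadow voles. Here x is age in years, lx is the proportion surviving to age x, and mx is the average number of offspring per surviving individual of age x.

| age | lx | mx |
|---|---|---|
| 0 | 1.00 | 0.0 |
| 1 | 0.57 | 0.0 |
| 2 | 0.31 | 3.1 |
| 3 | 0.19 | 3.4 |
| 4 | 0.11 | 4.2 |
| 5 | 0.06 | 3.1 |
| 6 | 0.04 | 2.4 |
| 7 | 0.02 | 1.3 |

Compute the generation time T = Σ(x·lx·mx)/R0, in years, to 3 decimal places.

lx·mx: 0, 0, 0.961, 0.646, 0.462, 0.186, 0.096, 0.026 → R0 = 2.377
x·lx·mx: 0, 0, 1.922, 1.938, 1.848, 0.93, 0.576, 0.182 → Σ = 7.396
T = 7.396 / 2.377 = 3.111485… → 3.111

3.111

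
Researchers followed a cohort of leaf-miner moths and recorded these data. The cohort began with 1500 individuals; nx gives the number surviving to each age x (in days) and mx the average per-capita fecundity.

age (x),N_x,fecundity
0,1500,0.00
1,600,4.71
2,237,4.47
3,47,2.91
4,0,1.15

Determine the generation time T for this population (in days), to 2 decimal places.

1.33

lx = nx/n0 = nx/1500: 1, 0.4, 0.158, 0.03133…, 0
lx·mx: 0, 1.884, 0.70626, 0.09118…, 0 → R0 = 2.68144…
x·lx·mx: 0, 1.884, 1.41252, 0.27354…, 0 → Σ = 3.57006…
T = 3.57006… / 2.68144… = 1.331397… → 1.33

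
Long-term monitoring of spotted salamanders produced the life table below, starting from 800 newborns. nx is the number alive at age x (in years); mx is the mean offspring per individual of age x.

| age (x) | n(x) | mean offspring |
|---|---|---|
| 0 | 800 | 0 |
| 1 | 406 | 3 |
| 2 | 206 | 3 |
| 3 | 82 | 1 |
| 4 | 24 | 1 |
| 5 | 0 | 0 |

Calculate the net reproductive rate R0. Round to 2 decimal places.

lx = nx/n0 = nx/800: 1, 0.5075, 0.2575, 0.1025, 0.03, 0
lx·mx by age: 0, 1.5225, 0.7725, 0.1025, 0.03, 0
R0 = Σ lx·mx = 2.4275 → 2.43

2.43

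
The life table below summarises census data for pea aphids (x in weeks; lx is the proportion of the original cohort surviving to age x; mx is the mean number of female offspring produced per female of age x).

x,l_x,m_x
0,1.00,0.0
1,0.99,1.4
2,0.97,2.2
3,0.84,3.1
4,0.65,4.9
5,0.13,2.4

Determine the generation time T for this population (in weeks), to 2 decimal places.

lx·mx: 0, 1.386, 2.134, 2.604, 3.185, 0.312 → R0 = 9.621
x·lx·mx: 0, 1.386, 4.268, 7.812, 12.74, 1.56 → Σ = 27.766
T = 27.766 / 9.621 = 2.885979… → 2.89

2.89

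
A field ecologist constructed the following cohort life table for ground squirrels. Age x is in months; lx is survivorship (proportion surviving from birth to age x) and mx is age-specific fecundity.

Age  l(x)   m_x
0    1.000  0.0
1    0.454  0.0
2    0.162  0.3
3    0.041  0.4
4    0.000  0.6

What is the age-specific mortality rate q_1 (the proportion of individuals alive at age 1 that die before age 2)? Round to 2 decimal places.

q_1 = (l_1 − l_2) / l_1 = (0.454 − 0.162) / 0.454
     = 0.292 / 0.454 = 0.643172… → 0.64

0.64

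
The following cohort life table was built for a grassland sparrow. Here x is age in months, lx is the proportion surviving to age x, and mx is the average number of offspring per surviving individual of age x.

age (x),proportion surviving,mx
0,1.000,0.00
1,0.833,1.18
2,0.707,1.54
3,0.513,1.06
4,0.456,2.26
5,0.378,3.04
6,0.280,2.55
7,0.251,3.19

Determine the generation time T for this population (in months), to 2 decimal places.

3.89

lx·mx: 0, 0.98294, 1.08878, 0.54378, 1.03056, 1.14912, 0.714, 0.80069 → R0 = 6.30987
x·lx·mx: 0, 0.98294, 2.17756, 1.63134, 4.12224, 5.7456, 4.284, 5.60483 → Σ = 24.54851
T = 24.54851 / 6.30987 = 3.890494… → 3.89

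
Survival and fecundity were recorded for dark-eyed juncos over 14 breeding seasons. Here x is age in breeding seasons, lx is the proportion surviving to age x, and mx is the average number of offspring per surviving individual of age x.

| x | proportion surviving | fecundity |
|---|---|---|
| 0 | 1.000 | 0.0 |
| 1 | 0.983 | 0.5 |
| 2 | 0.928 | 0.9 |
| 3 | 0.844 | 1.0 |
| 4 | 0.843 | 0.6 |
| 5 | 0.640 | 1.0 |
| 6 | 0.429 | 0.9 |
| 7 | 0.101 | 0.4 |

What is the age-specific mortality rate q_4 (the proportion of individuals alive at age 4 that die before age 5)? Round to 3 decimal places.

q_4 = (l_4 − l_5) / l_4 = (0.843 − 0.64) / 0.843
     = 0.203 / 0.843 = 0.240807… → 0.241

0.241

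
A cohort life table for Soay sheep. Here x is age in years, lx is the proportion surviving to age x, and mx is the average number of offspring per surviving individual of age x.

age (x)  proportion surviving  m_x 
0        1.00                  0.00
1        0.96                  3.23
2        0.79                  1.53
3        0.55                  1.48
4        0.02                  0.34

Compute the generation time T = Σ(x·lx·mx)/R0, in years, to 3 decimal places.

1.557

lx·mx: 0, 3.1008, 1.2087, 0.814, 0.0068 → R0 = 5.1303
x·lx·mx: 0, 3.1008, 2.4174, 2.442, 0.0272 → Σ = 7.9874
T = 7.9874 / 5.1303 = 1.556907… → 1.557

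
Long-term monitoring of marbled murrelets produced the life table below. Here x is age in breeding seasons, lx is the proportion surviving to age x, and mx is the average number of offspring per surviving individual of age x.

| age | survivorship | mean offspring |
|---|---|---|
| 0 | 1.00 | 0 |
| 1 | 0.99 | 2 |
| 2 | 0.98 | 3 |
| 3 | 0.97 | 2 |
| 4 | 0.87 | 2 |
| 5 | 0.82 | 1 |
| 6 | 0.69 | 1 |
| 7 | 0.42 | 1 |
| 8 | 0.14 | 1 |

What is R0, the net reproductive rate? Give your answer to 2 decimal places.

lx·mx by age: 0, 1.98, 2.94, 1.94, 1.74, 0.82, 0.69, 0.42, 0.14
R0 = Σ lx·mx = 10.67 → 10.67

10.67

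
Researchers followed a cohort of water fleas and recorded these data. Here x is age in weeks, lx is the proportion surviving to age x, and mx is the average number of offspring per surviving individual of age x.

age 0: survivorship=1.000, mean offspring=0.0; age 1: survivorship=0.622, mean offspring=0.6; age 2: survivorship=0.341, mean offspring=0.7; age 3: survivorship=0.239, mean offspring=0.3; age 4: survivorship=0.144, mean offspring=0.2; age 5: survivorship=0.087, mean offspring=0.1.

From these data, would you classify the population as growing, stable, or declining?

declining

R0 = Σ lx·mx = 0 + 0.3732 + 0.2387 + 0.0717 + 0.0288 + 0.0087 = 0.7211
R0 < 1, so the population is declining.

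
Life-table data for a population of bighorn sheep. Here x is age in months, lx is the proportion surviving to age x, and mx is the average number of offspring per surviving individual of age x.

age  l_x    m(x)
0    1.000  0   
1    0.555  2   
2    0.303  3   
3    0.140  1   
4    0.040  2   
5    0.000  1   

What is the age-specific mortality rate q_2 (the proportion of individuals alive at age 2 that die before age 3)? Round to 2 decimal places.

q_2 = (l_2 − l_3) / l_2 = (0.303 − 0.14) / 0.303
     = 0.163 / 0.303 = 0.537954… → 0.54

0.54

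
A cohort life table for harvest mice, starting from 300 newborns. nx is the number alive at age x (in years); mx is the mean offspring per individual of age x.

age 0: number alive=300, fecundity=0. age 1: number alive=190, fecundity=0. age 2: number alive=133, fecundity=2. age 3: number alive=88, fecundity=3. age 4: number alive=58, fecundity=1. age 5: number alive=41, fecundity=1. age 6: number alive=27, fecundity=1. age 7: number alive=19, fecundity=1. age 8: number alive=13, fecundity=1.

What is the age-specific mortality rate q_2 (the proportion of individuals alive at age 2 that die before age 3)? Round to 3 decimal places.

0.338

lx = nx/n0 = nx/300: 1, 0.63333…, 0.44333…, 0.29333…, 0.19333…, 0.13667…, 0.09, 0.06333…, 0.04333…
q_2 = (l_2 − l_3) / l_2 = (0.443333… − 0.293333…) / 0.443333…
     = 0.15… / 0.443333… = 0.338346… → 0.338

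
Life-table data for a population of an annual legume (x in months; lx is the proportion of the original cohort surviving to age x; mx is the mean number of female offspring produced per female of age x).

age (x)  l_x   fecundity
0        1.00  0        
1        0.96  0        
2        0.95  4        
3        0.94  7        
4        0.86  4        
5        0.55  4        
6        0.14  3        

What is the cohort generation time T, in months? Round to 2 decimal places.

lx·mx: 0, 0, 3.8, 6.58, 3.44, 2.2, 0.42 → R0 = 16.44
x·lx·mx: 0, 0, 7.6, 19.74, 13.76, 11, 2.52 → Σ = 54.62
T = 54.62 / 16.44 = 3.322384… → 3.32

3.32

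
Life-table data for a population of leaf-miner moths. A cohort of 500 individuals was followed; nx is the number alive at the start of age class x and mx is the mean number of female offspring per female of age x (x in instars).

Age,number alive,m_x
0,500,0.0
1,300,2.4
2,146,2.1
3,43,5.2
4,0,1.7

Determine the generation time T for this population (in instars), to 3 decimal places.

1.603

lx = nx/n0 = nx/500: 1, 0.6, 0.292, 0.086, 0
lx·mx: 0, 1.44, 0.6132, 0.4472, 0 → R0 = 2.5004
x·lx·mx: 0, 1.44, 1.2264, 1.3416, 0 → Σ = 4.008
T = 4.008 / 2.5004 = 1.602944… → 1.603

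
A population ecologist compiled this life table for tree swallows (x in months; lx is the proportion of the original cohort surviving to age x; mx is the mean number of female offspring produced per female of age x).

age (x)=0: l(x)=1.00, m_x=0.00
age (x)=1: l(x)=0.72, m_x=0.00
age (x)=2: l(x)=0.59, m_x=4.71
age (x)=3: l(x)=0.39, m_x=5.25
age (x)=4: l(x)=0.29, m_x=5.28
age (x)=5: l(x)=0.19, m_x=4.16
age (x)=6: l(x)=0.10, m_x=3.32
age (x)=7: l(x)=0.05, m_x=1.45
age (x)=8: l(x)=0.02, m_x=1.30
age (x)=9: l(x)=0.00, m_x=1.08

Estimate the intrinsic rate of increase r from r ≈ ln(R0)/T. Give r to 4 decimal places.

R0 = Σ lx·mx = 0 + 0 + 2.7789 + 2.0475 + 1.5312 + 0.7904 + 0.332 + 0.0725 + 0.026 + 0 = 7.5785
Σ x·lx·mx = 24.4846; T = 24.4846/7.5785 = 3.2308…
r ≈ ln(R0)/T = ln(7.5785)/3.2308… = 0.626878… → 0.6269

0.6269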